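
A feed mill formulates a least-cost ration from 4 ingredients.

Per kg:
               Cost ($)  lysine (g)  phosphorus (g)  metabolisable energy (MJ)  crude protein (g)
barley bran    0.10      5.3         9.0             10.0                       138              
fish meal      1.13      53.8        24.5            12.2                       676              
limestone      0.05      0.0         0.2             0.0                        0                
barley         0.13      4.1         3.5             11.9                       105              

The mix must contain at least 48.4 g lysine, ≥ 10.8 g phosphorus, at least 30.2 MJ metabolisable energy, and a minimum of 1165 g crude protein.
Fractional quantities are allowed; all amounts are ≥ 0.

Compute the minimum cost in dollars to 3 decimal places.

$0.913

Treat it as an LP. Let x1 = kg of barley bran, x2 = kg of fish meal, x3 = kg of limestone, x4 = kg of barley.
Minimize 0.1x1 + 1.13x2 + 0.05x3 + 0.13x4 subject to:
  5.3x1 + 53.8x2 + 4.1x4 ≥ 48.4   (lysine)
  9x1 + 24.5x2 + 0.2x3 + 3.5x4 ≥ 10.8   (phosphorus)
  10x1 + 12.2x2 + 11.9x4 ≥ 30.2   (metabolisable energy)
  138x1 + 676x2 + 105x4 ≥ 1165   (crude protein)
  x1, x2, x3, x4 ≥ 0.
The minimum-cost mix takes nothing from fish meal, limestone, barley — only barley bran. The lysine requirement is met with equality.
Optimal quantities: barley bran = 9.132 kg.
Objective = 0.1·9.132 = 0.91320.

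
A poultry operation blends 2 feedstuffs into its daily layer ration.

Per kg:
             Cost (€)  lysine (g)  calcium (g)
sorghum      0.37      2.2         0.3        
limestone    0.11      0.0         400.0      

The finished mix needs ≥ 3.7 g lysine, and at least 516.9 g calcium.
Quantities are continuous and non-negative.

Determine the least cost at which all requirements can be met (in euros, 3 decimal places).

Set it up as a linear program. Let x1 = kg of sorghum, x2 = kg of limestone.
min 0.37x1 + 0.11x2 with:
  2.2x1 ≥ 3.7   (lysine)
  0.3x1 + 400x2 ≥ 516.9   (calcium)
  x1, x2 ≥ 0.
Both inputs are positive at the optimum. The lysine and calcium requirements are met with equality.
Optimal quantities: sorghum = 1.682 kg, limestone = 1.291 kg.
Cost = 0.37·1.682 + 0.11·1.291 = 0.76435.

€0.764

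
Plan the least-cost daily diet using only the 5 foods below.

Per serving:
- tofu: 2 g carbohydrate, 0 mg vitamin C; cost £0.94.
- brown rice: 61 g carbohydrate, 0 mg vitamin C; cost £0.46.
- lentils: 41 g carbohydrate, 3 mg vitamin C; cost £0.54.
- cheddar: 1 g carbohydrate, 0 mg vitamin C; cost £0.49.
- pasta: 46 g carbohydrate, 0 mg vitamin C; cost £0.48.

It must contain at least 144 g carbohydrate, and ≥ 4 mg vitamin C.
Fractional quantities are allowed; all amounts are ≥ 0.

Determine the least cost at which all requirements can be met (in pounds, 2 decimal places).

Set it up as a linear program. Let x1 = servings of tofu, x2 = servings of brown rice, x3 = servings of lentils, x4 = servings of cheddar, x5 = servings of pasta.
min 0.94x1 + 0.46x2 + 0.54x3 + 0.49x4 + 0.48x5 s.t.:
  2x1 + 61x2 + 41x3 + 1x4 + 46x5 ≥ 144   (carbohydrate)
  3x3 ≥ 4   (vitamin C)
  x1, x2, x3, x4, x5 ≥ 0.
The cheapest feasible vertex uses only brown rice, lentils; tofu, cheddar, pasta are not used. There the carbohydrate and vitamin C constraints are tight.
That vertex is x2 = 1.464, x3 = 1.333.
Objective = 0.46·1.464 + 0.54·1.333 = 1.3933.

£1.39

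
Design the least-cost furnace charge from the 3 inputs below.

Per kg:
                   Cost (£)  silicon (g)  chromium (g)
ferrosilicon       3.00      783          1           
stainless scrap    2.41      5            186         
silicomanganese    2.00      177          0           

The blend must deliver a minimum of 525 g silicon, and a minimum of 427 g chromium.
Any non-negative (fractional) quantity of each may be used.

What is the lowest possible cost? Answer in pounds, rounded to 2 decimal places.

£7.49

Set it up as a linear program. Let x1 = kg of ferrosilicon, x2 = kg of stainless scrap, x3 = kg of silicomanganese.
Minimize 3x1 + 2.41x2 + 2x3 s.t.:
  783x1 + 5x2 + 177x3 ≥ 525   (silicon)
  1x1 + 186x2 ≥ 427   (chromium)
  x1, x2, x3 ≥ 0.
The optimal basis is {ferrosilicon, stainless scrap}; silicomanganese drops out. The silicon and chromium requirements are met with equality.
So ferrosilicon = 0.6559 kg, stainless scrap = 2.292 kg.
Total cost: 3·0.6559 + 2.41·2.292 = 7.4914.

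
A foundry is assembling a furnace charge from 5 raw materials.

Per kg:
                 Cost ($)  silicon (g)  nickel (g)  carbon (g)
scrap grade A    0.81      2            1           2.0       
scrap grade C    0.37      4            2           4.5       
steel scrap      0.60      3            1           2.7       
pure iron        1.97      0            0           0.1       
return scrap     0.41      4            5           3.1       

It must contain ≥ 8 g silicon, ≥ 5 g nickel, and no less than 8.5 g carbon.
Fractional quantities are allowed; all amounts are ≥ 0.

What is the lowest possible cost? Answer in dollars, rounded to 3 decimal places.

$0.753

Set it up as a linear program. Let x1 = kg of scrap grade A, x2 = kg of scrap grade C, x3 = kg of steel scrap, x4 = kg of pure iron, x5 = kg of return scrap.
Minimize 0.81x1 + 0.37x2 + 0.6x3 + 1.97x4 + 0.41x5 with:
  2x1 + 4x2 + 3x3 + 4x5 ≥ 8   (silicon)
  1x1 + 2x2 + 1x3 + 5x5 ≥ 5   (nickel)
  2x1 + 4.5x2 + 2.7x3 + 0.1x4 + 3.1x5 ≥ 8.5   (carbon)
  x1, x2, x3, x4, x5 ≥ 0.
The minimum-cost mix takes nothing from scrap grade A, steel scrap, pure iron — only scrap grade C, return scrap. There the silicon and nickel constraints are tight.
So scrap grade C = 1.667 kg, return scrap = 0.3333 kg.
Total cost: 0.37·1.667 + 0.41·0.3333 = 0.75344.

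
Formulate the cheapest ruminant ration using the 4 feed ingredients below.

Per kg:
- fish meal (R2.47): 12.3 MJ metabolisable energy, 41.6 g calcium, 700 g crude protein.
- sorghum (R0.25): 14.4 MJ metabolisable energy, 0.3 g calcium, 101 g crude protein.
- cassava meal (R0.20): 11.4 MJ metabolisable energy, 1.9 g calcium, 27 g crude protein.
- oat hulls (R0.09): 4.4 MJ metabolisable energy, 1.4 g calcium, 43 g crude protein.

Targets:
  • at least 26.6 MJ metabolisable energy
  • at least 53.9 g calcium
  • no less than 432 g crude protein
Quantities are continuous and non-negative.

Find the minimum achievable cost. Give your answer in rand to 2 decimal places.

This is a linear program. Let x1 = kg of fish meal, x2 = kg of sorghum, x3 = kg of cassava meal, x4 = kg of oat hulls.
Minimize 2.47x1 + 0.25x2 + 0.2x3 + 0.09x4 s.t.:
  12.3x1 + 14.4x2 + 11.4x3 + 4.4x4 ≥ 26.6   (metabolisable energy)
  41.6x1 + 0.3x2 + 1.9x3 + 1.4x4 ≥ 53.9   (calcium)
  700x1 + 101x2 + 27x3 + 43x4 ≥ 432   (crude protein)
  x1, x2, x3, x4 ≥ 0.
The optimal basis is {fish meal, oat hulls}; sorghum, cassava meal drop out. The metabolisable energy and calcium requirements are met with equality.
That vertex is x1 = 1.206, x4 = 2.675.
Total cost: 2.47·1.206 + 0.09·2.675 = 3.2196.

R3.22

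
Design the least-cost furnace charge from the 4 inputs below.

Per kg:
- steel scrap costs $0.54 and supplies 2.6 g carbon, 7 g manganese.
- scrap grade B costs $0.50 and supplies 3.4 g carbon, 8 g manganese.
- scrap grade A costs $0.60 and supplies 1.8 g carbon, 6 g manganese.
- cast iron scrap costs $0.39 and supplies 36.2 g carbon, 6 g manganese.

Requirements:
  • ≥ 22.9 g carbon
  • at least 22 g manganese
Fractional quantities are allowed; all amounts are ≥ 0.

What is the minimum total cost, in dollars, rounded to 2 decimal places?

$1.38

Let x1 = kg of steel scrap, x2 = kg of scrap grade B, x3 = kg of scrap grade A, x4 = kg of cast iron scrap.
Minimize 0.54x1 + 0.5x2 + 0.6x3 + 0.39x4 with:
  2.6x1 + 3.4x2 + 1.8x3 + 36.2x4 ≥ 22.9   (carbon)
  7x1 + 8x2 + 6x3 + 6x4 ≥ 22   (manganese)
  x1, x2, x3, x4 ≥ 0.
The optimal basis is {scrap grade B, cast iron scrap}; steel scrap, scrap grade A drop out. There the carbon and manganese constraints are tight.
Solving gives x2 = 2.448, x4 = 0.4027.
Cost = 0.5·2.448 + 0.39·0.4027 = 1.3811.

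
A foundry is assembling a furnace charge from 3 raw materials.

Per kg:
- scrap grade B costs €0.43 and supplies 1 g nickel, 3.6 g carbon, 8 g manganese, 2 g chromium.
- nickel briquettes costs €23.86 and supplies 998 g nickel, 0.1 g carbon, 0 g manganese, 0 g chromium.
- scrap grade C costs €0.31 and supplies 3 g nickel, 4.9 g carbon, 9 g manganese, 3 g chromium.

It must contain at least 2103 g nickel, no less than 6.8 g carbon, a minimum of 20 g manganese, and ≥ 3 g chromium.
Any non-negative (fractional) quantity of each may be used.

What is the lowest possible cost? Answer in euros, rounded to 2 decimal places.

Let x1 = kg of scrap grade B, x2 = kg of nickel briquettes, x3 = kg of scrap grade C.
Minimize 0.43x1 + 23.86x2 + 0.31x3 subject to:
  1x1 + 998x2 + 3x3 ≥ 2103   (nickel)
  3.6x1 + 0.1x2 + 4.9x3 ≥ 6.8   (carbon)
  8x1 + 9x3 ≥ 20   (manganese)
  2x1 + 3x3 ≥ 3   (chromium)
  x1, x2, x3 ≥ 0.
The minimum-cost mix takes nothing from scrap grade B — only nickel briquettes, scrap grade C. The nickel and manganese requirements are met with equality.
So nickel briquettes = 2.1005 kg, scrap grade C = 2.2222 kg.
Total cost: 23.86·2.1005 + 0.31·2.2222 = 50.8068.

€50.81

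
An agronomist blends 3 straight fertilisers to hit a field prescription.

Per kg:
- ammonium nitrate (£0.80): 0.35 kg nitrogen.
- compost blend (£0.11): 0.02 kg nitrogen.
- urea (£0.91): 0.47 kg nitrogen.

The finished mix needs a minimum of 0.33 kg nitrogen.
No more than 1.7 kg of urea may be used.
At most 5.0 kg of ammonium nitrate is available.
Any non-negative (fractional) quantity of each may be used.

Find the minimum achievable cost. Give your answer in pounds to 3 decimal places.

£0.639

Set it up as a linear program. Let x1 = kg of ammonium nitrate, x2 = kg of compost blend, x3 = kg of urea.
Minimise 0.8x1 + 0.11x2 + 0.91x3 s.t.:
  0.35x1 + 0.02x2 + 0.47x3 ≥ 0.33   (nitrogen)
  x3 ≤ 1.7
  x1 ≤ 5
  x1, x2, x3 ≥ 0.
The minimum-cost mix takes nothing from ammonium nitrate, compost blend — only urea. Binding constraint: nitrogen.
Solving gives x3 = 0.7021.
Objective = 0.91·0.7021 = 0.63891.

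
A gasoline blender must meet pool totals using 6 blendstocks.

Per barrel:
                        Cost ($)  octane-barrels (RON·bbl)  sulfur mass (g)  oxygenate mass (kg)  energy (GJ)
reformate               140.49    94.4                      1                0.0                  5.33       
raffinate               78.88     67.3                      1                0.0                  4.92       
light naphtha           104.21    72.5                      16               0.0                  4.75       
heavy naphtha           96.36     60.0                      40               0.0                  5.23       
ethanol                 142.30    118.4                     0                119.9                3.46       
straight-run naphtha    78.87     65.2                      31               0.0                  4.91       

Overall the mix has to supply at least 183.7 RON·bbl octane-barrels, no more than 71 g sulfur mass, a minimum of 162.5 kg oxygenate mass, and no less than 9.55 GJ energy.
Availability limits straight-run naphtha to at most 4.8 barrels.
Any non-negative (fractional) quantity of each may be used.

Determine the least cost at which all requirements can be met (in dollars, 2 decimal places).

$270.79

Set it up as a linear program. Let x1 = barrels of reformate, x2 = barrels of raffinate, x3 = barrels of light naphtha, x4 = barrels of heavy naphtha, x5 = barrels of ethanol, x6 = barrels of straight-run naphtha.
Minimise 140.49x1 + 78.88x2 + 104.21x3 + 96.36x4 + 142.3x5 + 78.87x6 s.t.:
  94.4x1 + 67.3x2 + 72.5x3 + 60x4 + 118.4x5 + 65.2x6 ≥ 183.7   (octane-barrels)
  1x1 + 1x2 + 16x3 + 40x4 + 31x6 ≤ 71   (sulfur mass)
  119.9x5 ≥ 162.5   (oxygenate mass)
  5.33x1 + 4.92x2 + 4.75x3 + 5.23x4 + 3.46x5 + 4.91x6 ≥ 9.55   (energy)
  x6 ≤ 4.8
  x1, x2, x3, x4, x5, x6 ≥ 0.
The optimal basis is {raffinate, ethanol}; reformate, light naphtha, heavy naphtha, straight-run naphtha drop out. Binding constraints: oxygenate mass and energy.
So raffinate = 0.98794 barrels, ethanol = 1.3553 barrels.
Total cost: 78.88·0.98794 + 142.3·1.3553 = 270.7879.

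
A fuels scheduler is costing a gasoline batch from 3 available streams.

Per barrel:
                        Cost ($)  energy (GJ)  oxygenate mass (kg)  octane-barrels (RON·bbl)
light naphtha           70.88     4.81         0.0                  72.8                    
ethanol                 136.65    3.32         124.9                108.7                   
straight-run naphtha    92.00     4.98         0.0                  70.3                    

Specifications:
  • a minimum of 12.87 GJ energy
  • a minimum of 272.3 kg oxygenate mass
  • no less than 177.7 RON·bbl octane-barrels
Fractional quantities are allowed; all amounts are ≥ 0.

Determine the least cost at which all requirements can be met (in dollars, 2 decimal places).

Treat it as an LP. Let x1 = barrels of light naphtha, x2 = barrels of ethanol, x3 = barrels of straight-run naphtha.
Minimize 70.88x1 + 136.65x2 + 92x3 subject to:
  4.81x1 + 3.32x2 + 4.98x3 ≥ 12.87   (energy)
  124.9x2 ≥ 272.3   (oxygenate mass)
  72.8x1 + 108.7x2 + 70.3x3 ≥ 177.7   (octane-barrels)
  x1, x2, x3 ≥ 0.
At the optimum only light naphtha, ethanol are positive (straight-run naphtha = 0). Binding constraints: energy and oxygenate mass.
That vertex is x1 = 1.17088, x2 = 2.18014.
Objective = 70.88·1.17088 + 136.65·2.18014 = 380.9081.

$380.91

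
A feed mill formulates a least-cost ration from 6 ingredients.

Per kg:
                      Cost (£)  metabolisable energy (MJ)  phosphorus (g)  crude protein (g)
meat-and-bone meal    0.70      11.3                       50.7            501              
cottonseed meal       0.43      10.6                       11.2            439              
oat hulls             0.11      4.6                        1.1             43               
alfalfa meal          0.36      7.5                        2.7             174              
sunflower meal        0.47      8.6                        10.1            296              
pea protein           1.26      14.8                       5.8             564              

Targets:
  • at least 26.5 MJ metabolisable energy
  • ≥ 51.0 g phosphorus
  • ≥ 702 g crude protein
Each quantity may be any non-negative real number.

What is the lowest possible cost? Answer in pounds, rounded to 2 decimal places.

Set it up as a linear program. Let x1 = kg of meat-and-bone meal, x2 = kg of cottonseed meal, x3 = kg of oat hulls, x4 = kg of alfalfa meal, x5 = kg of sunflower meal, x6 = kg of pea protein.
Minimize 0.7x1 + 0.43x2 + 0.11x3 + 0.36x4 + 0.47x5 + 1.26x6 subject to:
  11.3x1 + 10.6x2 + 4.6x3 + 7.5x4 + 8.6x5 + 14.8x6 ≥ 26.5   (metabolisable energy)
  50.7x1 + 11.2x2 + 1.1x3 + 2.7x4 + 10.1x5 + 5.8x6 ≥ 51   (phosphorus)
  501x1 + 439x2 + 43x3 + 174x4 + 296x5 + 564x6 ≥ 702   (crude protein)
  x1, x2, x3, x4, x5, x6 ≥ 0.
The optimal basis is {meat-and-bone meal, cottonseed meal, oat hulls}; alfalfa meal, sunflower meal, pea protein drop out. There the metabolisable energy, phosphorus, crude protein constraints are tight.
Optimal quantities: meat-and-bone meal = 0.8724 kg, cottonseed meal = 0.3217 kg, oat hulls = 2.876 kg.
Objective = 0.7·0.8724 + 0.43·0.3217 + 0.11·2.876 = 1.0654.

£1.07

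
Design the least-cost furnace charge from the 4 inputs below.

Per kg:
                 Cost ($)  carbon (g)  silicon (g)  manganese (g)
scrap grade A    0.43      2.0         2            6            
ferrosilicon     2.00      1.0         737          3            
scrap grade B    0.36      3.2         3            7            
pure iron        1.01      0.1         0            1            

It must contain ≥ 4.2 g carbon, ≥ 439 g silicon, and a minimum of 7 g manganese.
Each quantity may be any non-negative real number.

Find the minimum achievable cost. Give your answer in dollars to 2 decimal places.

$1.59

Let x1 = kg of scrap grade A, x2 = kg of ferrosilicon, x3 = kg of scrap grade B, x4 = kg of pure iron.
Minimize 0.43x1 + 2x2 + 0.36x3 + 1.01x4 s.t.:
  2x1 + 1x2 + 3.2x3 + 0.1x4 ≥ 4.2   (carbon)
  2x1 + 737x2 + 3x3 ≥ 439   (silicon)
  6x1 + 3x2 + 7x3 + 1x4 ≥ 7   (manganese)
  x1, x2, x3, x4 ≥ 0.
The optimal basis is {ferrosilicon, scrap grade B}; scrap grade A, pure iron drop out. The carbon and silicon requirements are met with equality.
Optimal quantities: ferrosilicon = 0.5911 kg, scrap grade B = 1.128 kg.
Cost = 2·0.5911 + 0.36·1.128 = 1.5883.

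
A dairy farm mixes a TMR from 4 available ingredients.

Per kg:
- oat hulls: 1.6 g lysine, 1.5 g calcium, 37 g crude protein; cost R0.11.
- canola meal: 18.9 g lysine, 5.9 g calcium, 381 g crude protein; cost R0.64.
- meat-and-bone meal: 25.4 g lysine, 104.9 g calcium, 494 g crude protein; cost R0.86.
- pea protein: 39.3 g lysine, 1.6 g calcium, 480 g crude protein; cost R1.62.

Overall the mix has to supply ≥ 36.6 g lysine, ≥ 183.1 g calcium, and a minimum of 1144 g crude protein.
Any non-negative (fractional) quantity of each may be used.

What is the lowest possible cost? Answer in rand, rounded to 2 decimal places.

Let x1 = kg of oat hulls, x2 = kg of canola meal, x3 = kg of meat-and-bone meal, x4 = kg of pea protein.
Minimise 0.11x1 + 0.64x2 + 0.86x3 + 1.62x4 subject to:
  1.6x1 + 18.9x2 + 25.4x3 + 39.3x4 ≥ 36.6   (lysine)
  1.5x1 + 5.9x2 + 104.9x3 + 1.6x4 ≥ 183.1   (calcium)
  37x1 + 381x2 + 494x3 + 480x4 ≥ 1144   (crude protein)
  x1, x2, x3, x4 ≥ 0.
At the optimum only canola meal, meat-and-bone meal are positive (oat hulls, pea protein = 0). The calcium and crude protein requirements are met with equality.
So canola meal = 0.7976 kg, meat-and-bone meal = 1.701 kg.
Cost = 0.64·0.7976 + 0.86·1.701 = 1.9733.

R1.97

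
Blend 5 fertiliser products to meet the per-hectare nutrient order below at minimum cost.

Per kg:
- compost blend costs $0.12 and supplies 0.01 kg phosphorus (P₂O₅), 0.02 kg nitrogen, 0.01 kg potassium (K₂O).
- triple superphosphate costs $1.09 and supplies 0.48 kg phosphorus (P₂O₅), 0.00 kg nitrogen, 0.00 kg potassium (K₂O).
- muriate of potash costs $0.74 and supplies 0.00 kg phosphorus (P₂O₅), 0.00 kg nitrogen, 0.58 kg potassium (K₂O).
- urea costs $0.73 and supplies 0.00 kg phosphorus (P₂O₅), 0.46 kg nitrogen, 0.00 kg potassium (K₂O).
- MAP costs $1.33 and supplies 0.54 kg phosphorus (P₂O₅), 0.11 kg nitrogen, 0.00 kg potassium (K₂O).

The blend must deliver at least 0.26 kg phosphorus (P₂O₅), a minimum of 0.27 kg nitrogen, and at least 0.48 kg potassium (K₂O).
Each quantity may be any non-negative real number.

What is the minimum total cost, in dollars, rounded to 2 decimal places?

Set it up as a linear program. Let x1 = kg of compost blend, x2 = kg of triple superphosphate, x3 = kg of muriate of potash, x4 = kg of urea, x5 = kg of MAP.
Minimize 0.12x1 + 1.09x2 + 0.74x3 + 0.73x4 + 1.33x5 with:
  0.01x1 + 0.48x2 + 0.54x5 ≥ 0.26   (phosphorus (P₂O₅))
  0.02x1 + 0.46x4 + 0.11x5 ≥ 0.27   (nitrogen)
  0.01x1 + 0.58x3 ≥ 0.48   (potassium (K₂O))
  x1, x2, x3, x4, x5 ≥ 0.
The cheapest feasible vertex uses only muriate of potash, urea, MAP; compost blend, triple superphosphate are not used. There the phosphorus (P₂O₅), nitrogen, potassium (K₂O) constraints are tight.
So muriate of potash = 0.8276 kg, urea = 0.4718 kg, MAP = 0.4815 kg.
Objective = 0.74·0.8276 + 0.73·0.4718 + 1.33·0.4815 = 1.5972.

$1.60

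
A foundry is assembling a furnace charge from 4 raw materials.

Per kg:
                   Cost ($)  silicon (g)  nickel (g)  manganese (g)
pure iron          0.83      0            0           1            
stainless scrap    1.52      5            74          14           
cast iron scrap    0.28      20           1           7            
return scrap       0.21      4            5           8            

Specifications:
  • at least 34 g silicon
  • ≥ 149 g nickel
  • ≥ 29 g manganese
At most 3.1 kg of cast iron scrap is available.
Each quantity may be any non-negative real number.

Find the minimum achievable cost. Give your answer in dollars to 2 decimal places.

$3.37

Treat it as an LP. Let x1 = kg of pure iron, x2 = kg of stainless scrap, x3 = kg of cast iron scrap, x4 = kg of return scrap.
Minimise 0.83x1 + 1.52x2 + 0.28x3 + 0.21x4 with:
  5x2 + 20x3 + 4x4 ≥ 34   (silicon)
  74x2 + 1x3 + 5x4 ≥ 149   (nickel)
  1x1 + 14x2 + 7x3 + 8x4 ≥ 29   (manganese)
  x3 ≤ 3.1
  x1, x2, x3, x4 ≥ 0.
The cheapest feasible vertex uses only stainless scrap, cast iron scrap; pure iron, return scrap are not used. The silicon and nickel requirements are met with equality.
That vertex is x2 = 1.997, x3 = 1.201.
Hence cost = 1.52·1.997 + 0.28·1.201 = $3.3717.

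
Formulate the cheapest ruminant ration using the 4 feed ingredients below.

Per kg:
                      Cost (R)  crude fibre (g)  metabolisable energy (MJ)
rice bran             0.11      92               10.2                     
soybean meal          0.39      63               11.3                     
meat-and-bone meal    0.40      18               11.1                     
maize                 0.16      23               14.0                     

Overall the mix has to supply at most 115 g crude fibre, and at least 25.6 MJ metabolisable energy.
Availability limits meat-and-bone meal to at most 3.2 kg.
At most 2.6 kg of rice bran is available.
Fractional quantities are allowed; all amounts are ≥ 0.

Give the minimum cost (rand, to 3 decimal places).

R0.286

Treat it as an LP. Let x1 = kg of rice bran, x2 = kg of soybean meal, x3 = kg of meat-and-bone meal, x4 = kg of maize.
min 0.11x1 + 0.39x2 + 0.4x3 + 0.16x4 with:
  92x1 + 63x2 + 18x3 + 23x4 ≤ 115   (crude fibre)
  10.2x1 + 11.3x2 + 11.1x3 + 14x4 ≥ 25.6   (metabolisable energy)
  x3 ≤ 3.2
  x1 ≤ 2.6
  x1, x2, x3, x4 ≥ 0.
The minimum-cost mix takes nothing from soybean meal, meat-and-bone meal — only rice bran, maize. The crude fibre and metabolisable energy requirements are met with equality.
So rice bran = 0.9694 kg, maize = 1.122 kg.
Total cost: 0.11·0.9694 + 0.16·1.122 = 0.28615.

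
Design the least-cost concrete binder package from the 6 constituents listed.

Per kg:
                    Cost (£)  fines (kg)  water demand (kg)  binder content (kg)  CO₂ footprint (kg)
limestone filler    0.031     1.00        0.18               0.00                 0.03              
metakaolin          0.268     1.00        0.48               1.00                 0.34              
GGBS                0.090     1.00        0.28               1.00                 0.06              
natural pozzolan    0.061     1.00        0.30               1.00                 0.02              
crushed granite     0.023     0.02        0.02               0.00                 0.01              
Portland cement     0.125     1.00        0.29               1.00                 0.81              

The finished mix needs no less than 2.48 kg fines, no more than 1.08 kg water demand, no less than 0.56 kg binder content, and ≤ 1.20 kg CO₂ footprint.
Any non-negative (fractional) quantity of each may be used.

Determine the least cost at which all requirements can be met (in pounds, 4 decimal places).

Let x1 = kg of limestone filler, x2 = kg of metakaolin, x3 = kg of GGBS, x4 = kg of natural pozzolan, x5 = kg of crushed granite, x6 = kg of Portland cement.
min 0.031x1 + 0.268x2 + 0.09x3 + 0.061x4 + 0.023x5 + 0.125x6 with:
  1x1 + 1x2 + 1x3 + 1x4 + 0.02x5 + 1x6 ≥ 2.48   (fines)
  0.18x1 + 0.48x2 + 0.28x3 + 0.3x4 + 0.02x5 + 0.29x6 ≤ 1.08   (water demand)
  1x2 + 1x3 + 1x4 + 1x6 ≥ 0.56   (binder content)
  0.03x1 + 0.34x2 + 0.06x3 + 0.02x4 + 0.01x5 + 0.81x6 ≤ 1.2   (CO₂ footprint)
  x1, x2, x3, x4, x5, x6 ≥ 0.
The minimum-cost mix takes nothing from metakaolin, GGBS, crushed granite, Portland cement — only limestone filler, natural pozzolan. There the fines and binder content constraints are tight.
So limestone filler = 1.92 kg, natural pozzolan = 0.56 kg.
Cost = 0.031·1.92 + 0.061·0.56 = 0.093680.

£0.0937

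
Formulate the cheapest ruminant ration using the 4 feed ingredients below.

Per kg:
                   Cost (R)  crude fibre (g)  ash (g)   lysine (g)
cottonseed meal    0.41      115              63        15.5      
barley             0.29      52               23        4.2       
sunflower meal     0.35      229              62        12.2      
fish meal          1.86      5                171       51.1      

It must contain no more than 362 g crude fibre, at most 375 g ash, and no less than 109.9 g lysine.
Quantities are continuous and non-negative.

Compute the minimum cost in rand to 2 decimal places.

Let x1 = kg of cottonseed meal, x2 = kg of barley, x3 = kg of sunflower meal, x4 = kg of fish meal.
min 0.41x1 + 0.29x2 + 0.35x3 + 1.86x4 with:
  115x1 + 52x2 + 229x3 + 5x4 ≤ 362   (crude fibre)
  63x1 + 23x2 + 62x3 + 171x4 ≤ 375   (ash)
  15.5x1 + 4.2x2 + 12.2x3 + 51.1x4 ≥ 109.9   (lysine)
  x1, x2, x3, x4 ≥ 0.
The cheapest feasible vertex uses only cottonseed meal, fish meal; barley, sunflower meal are not used. The ash and lysine requirements are met with equality.
So cottonseed meal = 0.6498 kg, fish meal = 1.954 kg.
Hence cost = 0.41·0.6498 + 1.86·1.954 = R3.9009.

R3.90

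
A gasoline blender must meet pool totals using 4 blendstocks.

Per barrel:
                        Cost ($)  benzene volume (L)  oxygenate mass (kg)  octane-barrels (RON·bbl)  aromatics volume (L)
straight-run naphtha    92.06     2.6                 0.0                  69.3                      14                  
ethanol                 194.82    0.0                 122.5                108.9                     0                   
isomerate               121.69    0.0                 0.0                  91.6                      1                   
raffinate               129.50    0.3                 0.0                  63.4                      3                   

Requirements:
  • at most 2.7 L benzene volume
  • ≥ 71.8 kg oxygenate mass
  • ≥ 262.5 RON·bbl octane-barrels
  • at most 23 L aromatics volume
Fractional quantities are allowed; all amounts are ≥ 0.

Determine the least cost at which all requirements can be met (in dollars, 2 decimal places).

$378.12

Set it up as a linear program. Let x1 = barrels of straight-run naphtha, x2 = barrels of ethanol, x3 = barrels of isomerate, x4 = barrels of raffinate.
Minimize 92.06x1 + 194.82x2 + 121.69x3 + 129.5x4 subject to:
  2.6x1 + 0.3x4 ≤ 2.7   (benzene volume)
  122.5x2 ≥ 71.8   (oxygenate mass)
  69.3x1 + 108.9x2 + 91.6x3 + 63.4x4 ≥ 262.5   (octane-barrels)
  14x1 + 1x3 + 3x4 ≤ 23   (aromatics volume)
  x1, x2, x3, x4 ≥ 0.
The optimal basis is {straight-run naphtha, ethanol, isomerate}; raffinate drops out. The benzene volume, oxygenate mass, octane-barrels requirements are met with equality.
That vertex is x1 = 1.03846, x2 = 0.586122, x3 = 1.38325.
Hence cost = 92.06·1.03846 + 194.82·0.586122 + 121.69·1.38325 = $378.1166.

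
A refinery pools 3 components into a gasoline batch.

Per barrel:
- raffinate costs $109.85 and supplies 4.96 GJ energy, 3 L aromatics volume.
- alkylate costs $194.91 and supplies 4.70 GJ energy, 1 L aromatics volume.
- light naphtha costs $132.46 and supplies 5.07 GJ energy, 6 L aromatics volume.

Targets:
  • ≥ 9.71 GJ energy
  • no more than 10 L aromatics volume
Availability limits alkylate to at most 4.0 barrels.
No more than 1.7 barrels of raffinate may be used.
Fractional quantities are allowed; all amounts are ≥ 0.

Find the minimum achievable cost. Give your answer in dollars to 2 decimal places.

$220.13

Set it up as a linear program. Let x1 = barrels of raffinate, x2 = barrels of alkylate, x3 = barrels of light naphtha.
min 109.85x1 + 194.91x2 + 132.46x3 s.t.:
  4.96x1 + 4.7x2 + 5.07x3 ≥ 9.71   (energy)
  3x1 + 1x2 + 6x3 ≤ 10   (aromatics volume)
  x2 ≤ 4
  x1 ≤ 1.7
  x1, x2, x3 ≥ 0.
The minimum-cost mix takes nothing from alkylate — only raffinate, light naphtha. There the energy and the raffinate cap constraints are tight.
So raffinate = 1.7 barrels, light naphtha = 0.25207 barrels.
Hence cost = 109.85·1.7 + 132.46·0.25207 = $220.1342.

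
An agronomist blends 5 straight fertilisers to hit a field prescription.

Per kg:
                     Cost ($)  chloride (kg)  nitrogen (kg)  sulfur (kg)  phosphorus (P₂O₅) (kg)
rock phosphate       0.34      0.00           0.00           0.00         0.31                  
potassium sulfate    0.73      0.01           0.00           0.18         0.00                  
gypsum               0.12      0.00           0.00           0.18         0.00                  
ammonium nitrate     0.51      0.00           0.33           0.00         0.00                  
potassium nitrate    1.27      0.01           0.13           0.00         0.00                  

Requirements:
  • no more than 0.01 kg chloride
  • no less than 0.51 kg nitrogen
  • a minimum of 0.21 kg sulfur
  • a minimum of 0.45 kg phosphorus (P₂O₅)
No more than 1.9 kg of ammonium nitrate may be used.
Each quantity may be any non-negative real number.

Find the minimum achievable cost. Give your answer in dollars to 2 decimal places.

This is a linear program. Let x1 = kg of rock phosphate, x2 = kg of potassium sulfate, x3 = kg of gypsum, x4 = kg of ammonium nitrate, x5 = kg of potassium nitrate.
Minimise 0.34x1 + 0.73x2 + 0.12x3 + 0.51x4 + 1.27x5 with:
  0.01x2 + 0.01x5 ≤ 0.01   (chloride)
  0.33x4 + 0.13x5 ≥ 0.51   (nitrogen)
  0.18x2 + 0.18x3 ≥ 0.21   (sulfur)
  0.31x1 ≥ 0.45   (phosphorus (P₂O₅))
  x4 ≤ 1.9
  x1, x2, x3, x4, x5 ≥ 0.
At the optimum only rock phosphate, gypsum, ammonium nitrate are positive (potassium sulfate, potassium nitrate = 0). The nitrogen, sulfur, phosphorus (P₂O₅) requirements are met with equality.
Solving gives x1 = 1.452, x3 = 1.167, x4 = 1.545.
Objective = 0.34·1.452 + 0.12·1.167 + 0.51·1.545 = 1.4217.

$1.42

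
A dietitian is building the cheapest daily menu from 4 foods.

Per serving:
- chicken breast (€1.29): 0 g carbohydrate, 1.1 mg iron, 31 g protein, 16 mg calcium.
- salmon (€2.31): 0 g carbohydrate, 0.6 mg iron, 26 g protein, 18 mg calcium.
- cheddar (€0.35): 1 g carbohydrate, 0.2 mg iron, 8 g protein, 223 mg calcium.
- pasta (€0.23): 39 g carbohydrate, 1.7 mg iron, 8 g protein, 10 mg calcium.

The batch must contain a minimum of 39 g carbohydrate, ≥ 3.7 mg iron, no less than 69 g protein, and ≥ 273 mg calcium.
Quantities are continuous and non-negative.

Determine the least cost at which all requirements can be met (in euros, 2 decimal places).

€2.09

Let x1 = servings of chicken breast, x2 = servings of salmon, x3 = servings of cheddar, x4 = servings of pasta.
Minimise 1.29x1 + 2.31x2 + 0.35x3 + 0.23x4 subject to:
  1x3 + 39x4 ≥ 39   (carbohydrate)
  1.1x1 + 0.6x2 + 0.2x3 + 1.7x4 ≥ 3.7   (iron)
  31x1 + 26x2 + 8x3 + 8x4 ≥ 69   (protein)
  16x1 + 18x2 + 223x3 + 10x4 ≥ 273   (calcium)
  x1, x2, x3, x4 ≥ 0.
The cheapest feasible vertex uses only cheddar, pasta; chicken breast, salmon are not used. There the protein and calcium constraints are tight.
Optimal quantities: cheddar = 0.8768 servings, pasta = 7.748 servings.
Hence cost = 0.35·0.8768 + 0.23·7.748 = €2.0889.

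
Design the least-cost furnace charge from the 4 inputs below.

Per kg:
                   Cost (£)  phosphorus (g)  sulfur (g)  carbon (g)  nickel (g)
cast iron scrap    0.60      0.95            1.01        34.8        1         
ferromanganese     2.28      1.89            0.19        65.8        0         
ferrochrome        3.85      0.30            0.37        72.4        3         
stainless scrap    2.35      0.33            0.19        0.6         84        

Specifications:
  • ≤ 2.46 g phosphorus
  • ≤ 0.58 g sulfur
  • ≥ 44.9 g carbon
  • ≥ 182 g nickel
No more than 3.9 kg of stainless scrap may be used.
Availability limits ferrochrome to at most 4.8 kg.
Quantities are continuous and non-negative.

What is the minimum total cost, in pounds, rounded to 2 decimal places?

This is a linear program. Let x1 = kg of cast iron scrap, x2 = kg of ferromanganese, x3 = kg of ferrochrome, x4 = kg of stainless scrap.
Minimize 0.6x1 + 2.28x2 + 3.85x3 + 2.35x4 subject to:
  0.95x1 + 1.89x2 + 0.3x3 + 0.33x4 ≤ 2.46   (phosphorus)
  1.01x1 + 0.19x2 + 0.37x3 + 0.19x4 ≤ 0.58   (sulfur)
  34.8x1 + 65.8x2 + 72.4x3 + 0.6x4 ≥ 44.9   (carbon)
  1x1 + 3x3 + 84x4 ≥ 182   (nickel)
  x4 ≤ 3.9
  x3 ≤ 4.8
  x1, x2, x3, x4 ≥ 0.
At the optimum only cast iron scrap, ferromanganese, stainless scrap are positive (ferrochrome = 0). Binding constraints: sulfur, carbon, nickel.
That vertex is x1 = 0.04677, x2 = 0.6379, x4 = 2.166.
Total cost: 0.6·0.04677 + 2.28·0.6379 + 2.35·2.166 = 6.5726.

£6.57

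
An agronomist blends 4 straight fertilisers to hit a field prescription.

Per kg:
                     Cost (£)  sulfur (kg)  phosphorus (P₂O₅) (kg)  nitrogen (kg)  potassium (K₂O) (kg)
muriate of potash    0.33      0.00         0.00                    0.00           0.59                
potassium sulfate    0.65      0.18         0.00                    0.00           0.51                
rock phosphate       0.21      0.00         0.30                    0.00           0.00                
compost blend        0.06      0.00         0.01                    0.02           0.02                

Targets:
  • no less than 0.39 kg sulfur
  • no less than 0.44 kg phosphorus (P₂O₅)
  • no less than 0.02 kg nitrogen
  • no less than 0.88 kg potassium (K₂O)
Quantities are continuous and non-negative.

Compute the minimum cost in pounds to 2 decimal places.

£1.77

This is a linear program. Let x1 = kg of muriate of potash, x2 = kg of potassium sulfate, x3 = kg of rock phosphate, x4 = kg of compost blend.
min 0.33x1 + 0.65x2 + 0.21x3 + 0.06x4 subject to:
  0.18x2 ≥ 0.39   (sulfur)
  0.3x3 + 0.01x4 ≥ 0.44   (phosphorus (P₂O₅))
  0.02x4 ≥ 0.02   (nitrogen)
  0.59x1 + 0.51x2 + 0.02x4 ≥ 0.88   (potassium (K₂O))
  x1, x2, x3, x4 ≥ 0.
The minimum-cost mix takes nothing from muriate of potash — only potassium sulfate, rock phosphate, compost blend. The sulfur, phosphorus (P₂O₅), nitrogen requirements are met with equality.
Optimal quantities: potassium sulfate = 2.167 kg, rock phosphate = 1.433 kg, compost blend = 1 kg.
Total cost: 0.65·2.167 + 0.21·1.433 + 0.06·1 = 1.7695.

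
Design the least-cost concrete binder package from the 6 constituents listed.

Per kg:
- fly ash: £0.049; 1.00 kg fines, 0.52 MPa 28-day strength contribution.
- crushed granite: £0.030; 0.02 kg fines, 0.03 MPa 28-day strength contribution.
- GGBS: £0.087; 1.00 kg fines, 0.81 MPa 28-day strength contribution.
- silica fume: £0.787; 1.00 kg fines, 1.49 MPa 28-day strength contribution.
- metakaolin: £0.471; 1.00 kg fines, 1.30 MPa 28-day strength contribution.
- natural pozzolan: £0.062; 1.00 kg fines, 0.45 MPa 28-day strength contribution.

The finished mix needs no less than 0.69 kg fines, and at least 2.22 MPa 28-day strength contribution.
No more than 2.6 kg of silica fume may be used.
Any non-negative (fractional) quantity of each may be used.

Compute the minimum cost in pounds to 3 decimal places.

Set it up as a linear program. Let x1 = kg of fly ash, x2 = kg of crushed granite, x3 = kg of GGBS, x4 = kg of silica fume, x5 = kg of metakaolin, x6 = kg of natural pozzolan.
Minimize 0.049x1 + 0.03x2 + 0.087x3 + 0.787x4 + 0.471x5 + 0.062x6 s.t.:
  1x1 + 0.02x2 + 1x3 + 1x4 + 1x5 + 1x6 ≥ 0.69   (fines)
  0.52x1 + 0.03x2 + 0.81x3 + 1.49x4 + 1.3x5 + 0.45x6 ≥ 2.22   (28-day strength contribution)
  x4 ≤ 2.6
  x1, x2, x3, x4, x5, x6 ≥ 0.
The cheapest feasible vertex uses only fly ash; crushed granite, GGBS, silica fume, metakaolin, natural pozzolan are not used. The 28-day strength contribution requirement is met with equality.
That vertex is x1 = 4.269.
Cost = 0.049·4.269 = 0.20918.

£0.209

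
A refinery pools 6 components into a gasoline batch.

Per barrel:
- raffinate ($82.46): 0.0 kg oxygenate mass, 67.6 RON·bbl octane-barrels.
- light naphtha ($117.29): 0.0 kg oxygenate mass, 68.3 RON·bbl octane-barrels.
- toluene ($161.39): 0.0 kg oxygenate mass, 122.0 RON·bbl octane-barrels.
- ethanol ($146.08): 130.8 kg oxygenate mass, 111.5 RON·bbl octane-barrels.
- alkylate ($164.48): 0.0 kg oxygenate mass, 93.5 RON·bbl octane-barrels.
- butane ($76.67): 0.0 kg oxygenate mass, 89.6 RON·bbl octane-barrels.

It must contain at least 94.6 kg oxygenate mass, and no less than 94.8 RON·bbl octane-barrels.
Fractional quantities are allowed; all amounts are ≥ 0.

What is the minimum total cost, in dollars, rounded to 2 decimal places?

$117.77

This is a linear program. Let x1 = barrels of raffinate, x2 = barrels of light naphtha, x3 = barrels of toluene, x4 = barrels of ethanol, x5 = barrels of alkylate, x6 = barrels of butane.
Minimise 82.46x1 + 117.29x2 + 161.39x3 + 146.08x4 + 164.48x5 + 76.67x6 subject to:
  130.8x4 ≥ 94.6   (oxygenate mass)
  67.6x1 + 68.3x2 + 122x3 + 111.5x4 + 93.5x5 + 89.6x6 ≥ 94.8   (octane-barrels)
  x1, x2, x3, x4, x5, x6 ≥ 0.
The cheapest feasible vertex uses only ethanol, butane; raffinate, light naphtha, toluene, alkylate are not used. Binding constraints: oxygenate mass and octane-barrels.
So ethanol = 0.72324 barrels, butane = 0.15802 barrels.
Total cost: 146.08·0.72324 + 76.67·0.15802 = 117.7663.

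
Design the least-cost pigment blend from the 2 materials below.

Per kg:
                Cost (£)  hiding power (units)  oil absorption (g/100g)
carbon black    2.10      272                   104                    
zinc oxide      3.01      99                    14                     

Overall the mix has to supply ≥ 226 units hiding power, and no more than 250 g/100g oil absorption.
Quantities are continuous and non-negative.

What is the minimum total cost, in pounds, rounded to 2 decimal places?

£1.74

This is a linear program. Let x1 = kg of carbon black, x2 = kg of zinc oxide.
min 2.1x1 + 3.01x2 s.t.:
  272x1 + 99x2 ≥ 226   (hiding power)
  104x1 + 14x2 ≤ 250   (oil absorption)
  x1, x2 ≥ 0.
At the optimum only carbon black is positive (zinc oxide = 0). Binding constraint: hiding power.
Optimal quantities: carbon black = 0.8309 kg.
Objective = 2.1·0.8309 = 1.7449.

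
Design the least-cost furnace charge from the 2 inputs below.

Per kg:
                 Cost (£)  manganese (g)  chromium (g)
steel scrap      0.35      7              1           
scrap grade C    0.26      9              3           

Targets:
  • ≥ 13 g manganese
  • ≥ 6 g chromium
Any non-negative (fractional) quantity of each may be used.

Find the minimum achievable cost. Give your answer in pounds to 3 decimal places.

£0.520

Let x1 = kg of steel scrap, x2 = kg of scrap grade C.
Minimise 0.35x1 + 0.26x2 subject to:
  7x1 + 9x2 ≥ 13   (manganese)
  1x1 + 3x2 ≥ 6   (chromium)
  x1, x2 ≥ 0.
The cheapest feasible vertex uses only scrap grade C; steel scrap is not used. Binding constraint: chromium.
That vertex is x2 = 2.
Objective = 0.26·2 = 0.52000.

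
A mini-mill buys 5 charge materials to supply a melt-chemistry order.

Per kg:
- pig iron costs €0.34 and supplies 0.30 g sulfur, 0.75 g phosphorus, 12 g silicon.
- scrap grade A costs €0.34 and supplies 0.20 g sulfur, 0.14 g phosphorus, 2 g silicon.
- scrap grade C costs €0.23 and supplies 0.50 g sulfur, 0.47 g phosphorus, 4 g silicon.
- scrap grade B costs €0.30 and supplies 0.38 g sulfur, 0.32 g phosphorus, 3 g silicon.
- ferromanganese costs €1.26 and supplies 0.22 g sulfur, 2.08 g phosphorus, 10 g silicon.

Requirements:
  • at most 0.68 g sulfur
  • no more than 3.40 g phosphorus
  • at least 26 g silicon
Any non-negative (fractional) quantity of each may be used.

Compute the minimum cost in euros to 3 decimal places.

Let x1 = kg of pig iron, x2 = kg of scrap grade A, x3 = kg of scrap grade C, x4 = kg of scrap grade B, x5 = kg of ferromanganese.
Minimise 0.34x1 + 0.34x2 + 0.23x3 + 0.3x4 + 1.26x5 subject to:
  0.3x1 + 0.2x2 + 0.5x3 + 0.38x4 + 0.22x5 ≤ 0.68   (sulfur)
  0.75x1 + 0.14x2 + 0.47x3 + 0.32x4 + 2.08x5 ≤ 3.4   (phosphorus)
  12x1 + 2x2 + 4x3 + 3x4 + 10x5 ≥ 26   (silicon)
  x1, x2, x3, x4, x5 ≥ 0.
The cheapest feasible vertex uses only pig iron; scrap grade A, scrap grade C, scrap grade B, ferromanganese are not used. There the silicon constraint is tight.
That vertex is x1 = 2.167.
Total cost: 0.34·2.167 = 0.73678.

€0.737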